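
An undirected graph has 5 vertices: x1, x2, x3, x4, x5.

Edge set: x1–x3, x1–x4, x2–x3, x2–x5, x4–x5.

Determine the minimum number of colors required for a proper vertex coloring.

The cycle x1-x4-x5-x2-x3-x1 has odd length 5, so it cannot be 2-colored; at least 3 colors are needed.
3 colors suffice: color 1 → {x1, x5}; color 2 → {x3, x4}; color 3 → {x2}. Each edge has distinct colors on its endpoints.

3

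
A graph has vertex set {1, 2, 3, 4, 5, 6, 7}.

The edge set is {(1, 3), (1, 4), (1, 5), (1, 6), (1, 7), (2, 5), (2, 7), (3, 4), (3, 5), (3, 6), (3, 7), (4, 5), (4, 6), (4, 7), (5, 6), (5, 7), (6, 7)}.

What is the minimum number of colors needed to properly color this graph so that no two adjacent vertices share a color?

1, 3, 4, 5, 6, 7 are mutually adjacent (a clique of size 6), so at least 6 colors are needed.
6 colors suffice: 1=e, 2=c, 3=f, 4=c, 5=a, 6=d, 7=b. Every edge joins two different colors.

6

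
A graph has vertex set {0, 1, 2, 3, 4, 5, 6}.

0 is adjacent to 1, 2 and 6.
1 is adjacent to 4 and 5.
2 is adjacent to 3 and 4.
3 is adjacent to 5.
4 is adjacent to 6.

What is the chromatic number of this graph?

3

The cycle 4-2-3-5-1-4 has odd length 5, so it cannot be 2-colored; at least 3 colors are needed.
A valid assignment using 3 colors: 0=blue, 1=red, 2=red, 3=blue, 4=blue, 5=green, 6=red. Every edge joins two different colors.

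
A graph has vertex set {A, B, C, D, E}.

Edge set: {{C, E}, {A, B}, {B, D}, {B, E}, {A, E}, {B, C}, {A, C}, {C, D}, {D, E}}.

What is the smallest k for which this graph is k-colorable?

B, C, D, E form a clique, so at least 4 colors are needed.
One proper 4-coloring: A=4, B=1, C=2, D=4, E=3. No two adjacent vertices share a color.

4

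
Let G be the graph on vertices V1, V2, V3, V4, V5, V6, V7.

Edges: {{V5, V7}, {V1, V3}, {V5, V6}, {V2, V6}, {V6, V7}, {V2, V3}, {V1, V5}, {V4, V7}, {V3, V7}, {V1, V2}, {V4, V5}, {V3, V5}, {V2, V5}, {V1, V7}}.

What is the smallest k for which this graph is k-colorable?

V1, V2, V3, V5 form a clique, so at least 4 colors are needed.
4 colors suffice: color R → {V5}; color B → {V2, V7}; color G → {V1, V4, V6}; color Y → {V3}. No two adjacent vertices share a color.

4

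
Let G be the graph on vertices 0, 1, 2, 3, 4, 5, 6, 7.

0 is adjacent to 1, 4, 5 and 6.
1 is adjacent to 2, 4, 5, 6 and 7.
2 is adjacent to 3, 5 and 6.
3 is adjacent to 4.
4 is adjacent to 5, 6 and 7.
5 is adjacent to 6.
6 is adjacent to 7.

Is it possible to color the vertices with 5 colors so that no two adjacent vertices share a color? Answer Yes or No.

The chromatic number is 5. 0, 1, 4, 5, 6 form a clique, so at least 5 colors are needed.
5 colors suffice: color a → {1, 3}; color b → {2, 4}; color c → {6}; color d → {5, 7}; color e → {0}.
That is already a proper 5-coloring.

Yes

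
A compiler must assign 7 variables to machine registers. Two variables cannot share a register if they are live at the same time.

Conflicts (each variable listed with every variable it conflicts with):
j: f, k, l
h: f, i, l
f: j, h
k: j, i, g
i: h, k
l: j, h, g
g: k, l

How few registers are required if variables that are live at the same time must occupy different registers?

The cycle k-j-f-h-i-k has odd length 5, so it cannot be 2-colored; at least 3 registers are needed.
A valid assignment using 3 registers: j=2, h=2, f=1, k=1, i=3, l=1, g=2. Every pair that conflicts lands in different registers.

3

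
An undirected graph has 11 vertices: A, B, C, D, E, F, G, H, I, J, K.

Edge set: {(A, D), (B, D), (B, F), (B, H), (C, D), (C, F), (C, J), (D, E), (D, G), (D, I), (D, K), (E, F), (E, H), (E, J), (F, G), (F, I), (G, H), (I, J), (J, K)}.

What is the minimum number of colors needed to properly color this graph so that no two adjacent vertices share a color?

2

B and H are adjacent, so at least 2 colors are needed.
One proper 2-coloring: A=2, B=2, C=2, D=1, E=2, F=1, G=2, H=1, I=2, J=1, K=2. Every edge joins two different colors.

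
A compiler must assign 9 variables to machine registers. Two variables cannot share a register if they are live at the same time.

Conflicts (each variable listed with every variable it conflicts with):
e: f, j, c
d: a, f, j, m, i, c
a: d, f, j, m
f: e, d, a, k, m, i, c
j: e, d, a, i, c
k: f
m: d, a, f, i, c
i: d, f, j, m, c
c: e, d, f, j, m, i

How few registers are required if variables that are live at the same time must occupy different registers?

5

d, f, m, i, c are mutually in conflict, so at least 5 registers are needed.
5 registers suffice: register 1 → {f, j}; register 2 → {e, d, k}; register 3 → {a, c}; register 4 → {i}; register 5 → {m}. Each listed conflict is separated.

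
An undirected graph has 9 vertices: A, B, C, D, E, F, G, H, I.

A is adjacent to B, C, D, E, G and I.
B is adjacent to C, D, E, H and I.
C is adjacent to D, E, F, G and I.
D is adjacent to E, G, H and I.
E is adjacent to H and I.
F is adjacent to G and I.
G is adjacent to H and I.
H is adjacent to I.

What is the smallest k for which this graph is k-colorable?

6

A, B, C, D, E, I are mutually adjacent (a clique of size 6), so at least 6 colors are needed.
6 colors suffice: color 1 → {I}; color 2 → {D, F}; color 3 → {C, H}; color 4 → {E, G}; color 5 → {B}; color 6 → {A}. Every edge joins two different colors.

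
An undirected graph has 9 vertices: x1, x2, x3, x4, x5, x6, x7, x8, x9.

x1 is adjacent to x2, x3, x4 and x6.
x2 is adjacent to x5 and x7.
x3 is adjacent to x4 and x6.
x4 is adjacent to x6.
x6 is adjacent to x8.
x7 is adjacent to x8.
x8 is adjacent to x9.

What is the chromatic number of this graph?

4

x1, x3, x4, x6 are mutually adjacent (a clique of size 4), so at least 4 colors are needed.
4 colors suffice: color 1 → {x1, x5, x8}; color 2 → {x2, x6, x9}; color 3 → {x3, x7}; color 4 → {x4}. No two adjacent vertices share a color.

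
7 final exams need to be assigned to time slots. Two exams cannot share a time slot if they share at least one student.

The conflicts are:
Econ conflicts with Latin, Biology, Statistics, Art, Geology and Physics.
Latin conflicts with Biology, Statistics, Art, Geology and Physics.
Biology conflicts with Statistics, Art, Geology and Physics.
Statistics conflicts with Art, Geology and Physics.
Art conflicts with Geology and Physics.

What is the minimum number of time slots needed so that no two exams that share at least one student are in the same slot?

Econ, Latin, Biology, Statistics, Art, Physics are mutually in conflict, so at least 6 time slots are needed.
6 time slots suffice: time slot 1 → {Biology}; time slot 2 → {Latin}; time slot 3 → {Art}; time slot 4 → {Statistics}; time slot 5 → {Econ}; time slot 6 → {Geology, Physics}. Every pair that conflicts lands in different time slots.

6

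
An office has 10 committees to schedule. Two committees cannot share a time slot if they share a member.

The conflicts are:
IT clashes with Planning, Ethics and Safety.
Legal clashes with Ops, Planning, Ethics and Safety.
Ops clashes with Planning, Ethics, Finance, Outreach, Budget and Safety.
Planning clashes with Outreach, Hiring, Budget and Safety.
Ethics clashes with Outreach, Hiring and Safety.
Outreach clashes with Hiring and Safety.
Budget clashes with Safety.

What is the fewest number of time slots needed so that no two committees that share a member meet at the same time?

4

Ops, Planning, Budget, Safety are mutually in conflict, so at least 4 time slots are needed.
4 time slots suffice: time slot 1 → {IT, Ops, Hiring}; time slot 2 → {Finance, Safety}; time slot 3 → {Planning, Ethics}; time slot 4 → {Legal, Outreach, Budget}. No two conflicting committees share a time slot.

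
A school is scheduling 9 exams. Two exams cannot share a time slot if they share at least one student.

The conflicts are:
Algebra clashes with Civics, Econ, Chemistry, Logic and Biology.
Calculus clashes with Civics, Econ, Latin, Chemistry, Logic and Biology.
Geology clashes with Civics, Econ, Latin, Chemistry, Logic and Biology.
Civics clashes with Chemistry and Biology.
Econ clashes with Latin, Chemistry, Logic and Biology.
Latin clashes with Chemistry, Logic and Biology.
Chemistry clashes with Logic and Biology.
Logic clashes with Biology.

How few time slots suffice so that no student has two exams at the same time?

Calculus, Econ, Latin, Chemistry, Logic, Biology are mutually in conflict, so at least 6 time slots are needed.
6 time slots suffice: time slot 1 → {Chemistry}; time slot 2 → {Biology}; time slot 3 → {Civics, Econ}; time slot 4 → {Logic}; time slot 5 → {Algebra, Latin}; time slot 6 → {Calculus, Geology}. No two conflicting exams share a time slot.

6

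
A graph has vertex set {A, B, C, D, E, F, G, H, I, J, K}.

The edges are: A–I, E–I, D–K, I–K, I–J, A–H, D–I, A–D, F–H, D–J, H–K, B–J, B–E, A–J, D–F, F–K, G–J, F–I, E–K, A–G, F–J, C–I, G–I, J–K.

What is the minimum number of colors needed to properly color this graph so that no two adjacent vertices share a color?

D, F, I, J, K are mutually adjacent (a clique of size 5), so at least 5 colors are needed.
One proper 5-coloring: A=3, B=1, C=2, D=4, E=2, F=5, G=4, H=1, I=1, J=2, K=3. Each edge has distinct colors on its endpoints.

5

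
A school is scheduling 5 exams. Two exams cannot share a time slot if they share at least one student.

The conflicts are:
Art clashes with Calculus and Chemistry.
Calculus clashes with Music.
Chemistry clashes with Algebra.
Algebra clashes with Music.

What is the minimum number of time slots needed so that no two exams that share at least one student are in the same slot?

3

The cycle Algebra-Chemistry-Art-Calculus-Music-Algebra has odd length 5, so it cannot be 2-colored; at least 3 time slots are needed.
3 time slots suffice: time slot 1 → {Art, Algebra}; time slot 2 → {Chemistry, Music}; time slot 3 → {Calculus}. Every pair that conflicts lands in different time slots.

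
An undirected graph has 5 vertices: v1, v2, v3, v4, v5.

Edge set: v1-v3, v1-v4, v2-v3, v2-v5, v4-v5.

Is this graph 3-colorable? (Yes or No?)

Yes

The chromatic number is 3. The cycle v5-v4-v1-v3-v2-v5 has odd length 5, so it cannot be 2-colored; at least 3 colors are needed.
3 colors suffice: color 1 → {v1, v2}; color 2 → {v3, v4}; color 3 → {v5}.
That is already a proper 3-coloring.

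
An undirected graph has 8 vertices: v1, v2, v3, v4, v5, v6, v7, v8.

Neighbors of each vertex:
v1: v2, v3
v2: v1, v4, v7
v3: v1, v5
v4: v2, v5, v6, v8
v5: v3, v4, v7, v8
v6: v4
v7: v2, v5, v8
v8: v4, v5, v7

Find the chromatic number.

v5, v7, v8 are mutually adjacent, so at least 3 colors are needed.
3 colors suffice: color R → {v2, v5, v6}; color B → {v3, v4, v7}; color G → {v1, v8}. No two adjacent vertices share a color.

3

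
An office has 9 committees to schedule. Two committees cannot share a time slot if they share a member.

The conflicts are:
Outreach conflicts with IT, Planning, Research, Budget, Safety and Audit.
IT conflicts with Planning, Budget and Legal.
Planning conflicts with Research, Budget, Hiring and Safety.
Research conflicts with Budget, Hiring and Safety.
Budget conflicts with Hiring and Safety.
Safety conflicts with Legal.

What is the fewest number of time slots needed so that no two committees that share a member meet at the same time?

5

Outreach, Planning, Research, Budget, Safety pairwise conflict, so at least 5 time slots are needed.
5 time slots suffice: time slot 1 → {Outreach, Hiring, Legal}; time slot 2 → {Budget, Audit}; time slot 3 → {Planning}; time slot 4 → {IT, Research}; time slot 5 → {Safety}. No two conflicting committees share a time slot.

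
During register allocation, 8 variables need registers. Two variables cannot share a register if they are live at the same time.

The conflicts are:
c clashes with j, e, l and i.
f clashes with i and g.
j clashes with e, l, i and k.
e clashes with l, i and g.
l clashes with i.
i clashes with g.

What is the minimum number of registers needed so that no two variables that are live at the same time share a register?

c, j, e, l, i all conflict with each other, so at least 5 registers are needed.
5 registers suffice: register 1 → {i, k}; register 2 → {j, g}; register 3 → {f, e}; register 4 → {l}; register 5 → {c}. Every pair that conflicts lands in different registers.

5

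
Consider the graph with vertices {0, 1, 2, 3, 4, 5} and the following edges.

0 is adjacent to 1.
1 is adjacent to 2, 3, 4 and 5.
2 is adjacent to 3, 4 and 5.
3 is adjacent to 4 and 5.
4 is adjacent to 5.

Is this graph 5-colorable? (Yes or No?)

Yes

The chromatic number is 5. 1, 2, 3, 4, 5 are pairwise adjacent (a clique of size 5), so at least 5 colors are needed.
A valid assignment using 5 colors: 0=blue, 1=red, 2=green, 3=yellow, 4=blue, 5=purple.
That is already a proper 5-coloring.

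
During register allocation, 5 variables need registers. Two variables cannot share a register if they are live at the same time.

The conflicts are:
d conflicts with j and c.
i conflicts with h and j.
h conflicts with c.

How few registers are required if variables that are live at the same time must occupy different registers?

3

The cycle c-d-j-i-h-c has odd length 5, so it cannot be 2-colored; at least 3 registers are needed.
3 registers suffice: register 1 → {h, j}; register 2 → {i, c}; register 3 → {d}. Every pair that conflicts lands in different registers.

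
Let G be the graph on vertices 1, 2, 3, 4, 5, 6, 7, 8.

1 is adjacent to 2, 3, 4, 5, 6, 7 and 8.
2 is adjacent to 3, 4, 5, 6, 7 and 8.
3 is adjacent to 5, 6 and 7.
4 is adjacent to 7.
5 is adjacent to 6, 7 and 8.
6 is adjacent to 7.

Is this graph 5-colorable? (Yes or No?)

No

1, 2, 3, 5, 6, 7 are pairwise adjacent (a clique of size 6), so at least 6 colors are needed.
So 5 colors are not enough.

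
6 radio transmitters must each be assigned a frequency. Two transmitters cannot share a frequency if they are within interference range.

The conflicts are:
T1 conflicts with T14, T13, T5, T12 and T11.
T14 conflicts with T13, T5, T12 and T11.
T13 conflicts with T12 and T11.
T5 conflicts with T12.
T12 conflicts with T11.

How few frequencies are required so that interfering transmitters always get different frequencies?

T1, T14, T13, T12, T11 all conflict with each other, so at least 5 frequencies are needed.
5 frequencies suffice: T1=2, T14=1, T13=4, T5=4, T12=3, T11=5. No two conflicting transmitters share a frequency.

5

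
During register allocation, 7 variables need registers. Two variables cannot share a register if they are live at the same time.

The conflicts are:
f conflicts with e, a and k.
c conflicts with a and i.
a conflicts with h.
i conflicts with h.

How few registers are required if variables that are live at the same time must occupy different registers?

c and a conflict, so at least 2 registers are needed.
A valid assignment using 2 registers: f=2, e=1, c=2, a=1, i=1, h=2, k=1. No two conflicting variables share a register.

2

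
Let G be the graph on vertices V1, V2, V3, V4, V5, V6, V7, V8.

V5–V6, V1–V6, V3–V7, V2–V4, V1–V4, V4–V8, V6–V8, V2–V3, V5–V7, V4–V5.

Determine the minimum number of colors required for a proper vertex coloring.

The cycle V3-V2-V4-V5-V7-V3 has odd length 5, so it cannot be 2-colored; at least 3 colors are needed.
3 colors suffice: color 1 → {V3, V4, V6}; color 2 → {V1, V2, V5, V8}; color 3 → {V7}. Each edge has distinct colors on its endpoints.

3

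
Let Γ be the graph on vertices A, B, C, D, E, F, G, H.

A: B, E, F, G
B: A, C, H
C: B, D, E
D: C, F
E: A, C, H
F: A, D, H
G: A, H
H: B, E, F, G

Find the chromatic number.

The cycle E-C-D-F-H-E has odd length 5, so it cannot be 2-colored; at least 3 colors are needed.
A valid assignment using 3 colors: A=red, B=blue, C=red, D=green, E=blue, F=blue, G=blue, H=red. Every edge joins two different colors.

3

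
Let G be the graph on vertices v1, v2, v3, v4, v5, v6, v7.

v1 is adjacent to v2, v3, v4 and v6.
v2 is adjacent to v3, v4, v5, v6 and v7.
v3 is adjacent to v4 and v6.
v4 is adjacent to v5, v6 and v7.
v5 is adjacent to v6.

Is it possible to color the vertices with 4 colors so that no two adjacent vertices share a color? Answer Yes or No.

v1, v2, v3, v4, v6 are mutually adjacent (a clique of size 5), so at least 5 colors are needed.
So 4 colors are not enough.

No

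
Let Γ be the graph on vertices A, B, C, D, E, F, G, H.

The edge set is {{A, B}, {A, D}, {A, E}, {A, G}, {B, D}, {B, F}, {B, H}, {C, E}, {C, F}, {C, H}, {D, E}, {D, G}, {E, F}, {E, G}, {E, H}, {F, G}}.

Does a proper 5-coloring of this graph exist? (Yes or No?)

Yes

The chromatic number is 4. A, D, E, G are mutually adjacent (a clique of size 4), so at least 4 colors are needed.
4 colors suffice: A=2, B=1, C=3, D=3, E=1, F=2, G=4, H=2.
Since 5 ≥ 4, a proper 5-coloring certainly exists.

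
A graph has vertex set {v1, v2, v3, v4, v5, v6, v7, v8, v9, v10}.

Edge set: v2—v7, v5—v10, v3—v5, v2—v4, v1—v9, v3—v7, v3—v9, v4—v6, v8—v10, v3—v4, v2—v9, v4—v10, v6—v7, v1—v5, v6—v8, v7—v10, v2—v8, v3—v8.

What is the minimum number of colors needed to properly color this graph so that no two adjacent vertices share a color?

v6 and v8 are adjacent, so at least 2 colors are needed.
2 colors suffice: color 1 → {v1, v2, v3, v6, v10}; color 2 → {v4, v5, v7, v8, v9}. Each edge has distinct colors on its endpoints.

2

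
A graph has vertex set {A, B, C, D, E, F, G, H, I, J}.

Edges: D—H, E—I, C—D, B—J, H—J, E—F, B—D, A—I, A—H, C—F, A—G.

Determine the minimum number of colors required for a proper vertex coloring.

The cycle C-D-H-A-I-E-F-C has odd length 7, so it cannot be 2-colored; at least 3 colors are needed.
3 colors suffice: color 1 → {A, D, F, J}; color 2 → {B, C, G, H, I}; color 3 → {E}. Every edge joins two different colors.

3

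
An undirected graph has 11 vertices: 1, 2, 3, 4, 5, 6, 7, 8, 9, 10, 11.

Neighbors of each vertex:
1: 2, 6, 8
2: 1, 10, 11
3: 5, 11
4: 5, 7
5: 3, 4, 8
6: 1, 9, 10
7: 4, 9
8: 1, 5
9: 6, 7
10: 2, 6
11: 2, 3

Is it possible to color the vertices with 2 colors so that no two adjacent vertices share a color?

The cycle 6-9-7-4-5-8-1-6 has odd length 7, so it cannot be 2-colored; at least 3 colors are needed.
So 2 colors are not enough.

No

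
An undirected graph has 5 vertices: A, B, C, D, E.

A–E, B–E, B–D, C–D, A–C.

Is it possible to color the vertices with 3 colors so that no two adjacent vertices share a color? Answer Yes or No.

The chromatic number is 3. The cycle B-E-A-C-D-B has odd length 5, so it cannot be 2-colored; at least 3 colors are needed.
3 colors suffice: A=1, B=1, C=2, D=3, E=2.
That is already a proper 3-coloring.

Yes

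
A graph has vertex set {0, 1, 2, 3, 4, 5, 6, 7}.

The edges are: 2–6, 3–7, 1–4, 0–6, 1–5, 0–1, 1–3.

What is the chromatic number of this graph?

2 and 6 are adjacent, so at least 2 colors are needed.
2 colors suffice: color a → {1, 6, 7}; color b → {0, 2, 3, 4, 5}. Each edge has distinct colors on its endpoints.

2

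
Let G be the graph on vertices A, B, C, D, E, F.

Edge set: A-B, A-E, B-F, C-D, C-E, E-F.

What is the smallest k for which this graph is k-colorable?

A and B are adjacent, so at least 2 colors are needed.
2 colors suffice: color red → {B, D, E}; color blue → {A, C, F}. No two adjacent vertices share a color.

2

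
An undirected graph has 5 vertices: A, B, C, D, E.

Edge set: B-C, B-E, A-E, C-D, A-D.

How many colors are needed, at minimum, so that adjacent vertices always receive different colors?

3

The cycle D-A-E-B-C-D has odd length 5, so it cannot be 2-colored; at least 3 colors are needed.
3 colors suffice: color red → {C, E}; color blue → {A, B}; color green → {D}. Each edge has distinct colors on its endpoints.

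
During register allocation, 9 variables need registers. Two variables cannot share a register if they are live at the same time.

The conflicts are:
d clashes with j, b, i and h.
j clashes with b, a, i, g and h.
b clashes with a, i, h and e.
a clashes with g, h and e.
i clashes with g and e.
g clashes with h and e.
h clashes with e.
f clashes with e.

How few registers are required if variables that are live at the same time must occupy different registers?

4

d, j, b, h are mutually in conflict, so at least 4 registers are needed.
A valid assignment using 4 registers: d=4, j=1, b=3, a=4, i=2, g=3, h=2, f=2, e=1. No two conflicting variables share a register.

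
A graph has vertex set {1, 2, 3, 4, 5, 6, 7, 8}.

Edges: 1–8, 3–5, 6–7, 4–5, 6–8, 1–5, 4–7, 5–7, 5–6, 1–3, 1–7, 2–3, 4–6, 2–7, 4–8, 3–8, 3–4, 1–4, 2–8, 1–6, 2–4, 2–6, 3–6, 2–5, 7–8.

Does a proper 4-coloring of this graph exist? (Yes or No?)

1, 4, 6, 7, 8 form a clique, so at least 5 colors are needed.
So 4 colors are not enough.

No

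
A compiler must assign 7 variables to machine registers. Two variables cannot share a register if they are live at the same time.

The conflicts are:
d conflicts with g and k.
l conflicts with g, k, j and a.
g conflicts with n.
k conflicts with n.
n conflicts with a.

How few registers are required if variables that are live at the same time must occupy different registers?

n and a conflict, so at least 2 registers are needed.
2 registers suffice: register 1 → {d, l, n}; register 2 → {g, k, j, a}. No two conflicting variables share a register.

2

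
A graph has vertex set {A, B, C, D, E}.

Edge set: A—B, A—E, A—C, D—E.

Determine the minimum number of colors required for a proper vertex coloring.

A and E are adjacent, so at least 2 colors are needed.
2 colors suffice: color 1 → {A, D}; color 2 → {B, C, E}. No two adjacent vertices share a color.

2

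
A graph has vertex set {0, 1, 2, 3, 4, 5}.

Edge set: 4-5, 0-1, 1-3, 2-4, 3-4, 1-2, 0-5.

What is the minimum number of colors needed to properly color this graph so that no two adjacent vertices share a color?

The cycle 5-4-3-1-0-5 has odd length 5, so it cannot be 2-colored; at least 3 colors are needed.
A valid assignment using 3 colors: 0=c, 1=a, 2=b, 3=b, 4=a, 5=b. Each edge has distinct colors on its endpoints.

3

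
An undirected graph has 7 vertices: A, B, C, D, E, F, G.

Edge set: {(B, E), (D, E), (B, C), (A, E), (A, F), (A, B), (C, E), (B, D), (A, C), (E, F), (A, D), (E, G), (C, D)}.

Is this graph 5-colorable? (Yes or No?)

The chromatic number is 5. A, B, C, D, E form a clique, so at least 5 colors are needed.
5 colors suffice: color red → {E}; color blue → {A, G}; color green → {C, F}; color yellow → {B}; color purple → {D}.
That is already a proper 5-coloring.

Yes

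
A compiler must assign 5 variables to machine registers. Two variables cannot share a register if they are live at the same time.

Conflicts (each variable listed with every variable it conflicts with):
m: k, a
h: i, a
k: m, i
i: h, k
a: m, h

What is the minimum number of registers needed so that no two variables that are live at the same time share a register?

The cycle k-i-h-a-m-k has odd length 5, so it cannot be 2-colored; at least 3 registers are needed.
A valid assignment using 3 registers: m=1, h=1, k=3, i=2, a=2. Every pair that conflicts lands in different registers.

3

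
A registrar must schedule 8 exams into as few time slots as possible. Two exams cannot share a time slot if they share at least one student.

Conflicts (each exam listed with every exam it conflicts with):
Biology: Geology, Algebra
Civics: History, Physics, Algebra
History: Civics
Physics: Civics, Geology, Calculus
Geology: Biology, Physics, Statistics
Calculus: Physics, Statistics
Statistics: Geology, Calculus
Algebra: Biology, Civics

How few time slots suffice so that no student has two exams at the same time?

The cycle Civics-Physics-Geology-Biology-Algebra-Civics has odd length 5, so it cannot be 2-colored; at least 3 time slots are needed.
A valid assignment using 3 time slots: Biology=3, Civics=1, History=2, Physics=2, Geology=1, Calculus=1, Statistics=2, Algebra=2. No two conflicting exams share a time slot.

3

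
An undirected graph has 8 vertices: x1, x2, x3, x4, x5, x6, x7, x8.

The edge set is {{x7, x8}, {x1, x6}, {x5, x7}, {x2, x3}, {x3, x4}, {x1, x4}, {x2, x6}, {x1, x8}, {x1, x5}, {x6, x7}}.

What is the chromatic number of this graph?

3

The cycle x2-x3-x4-x1-x6-x2 has odd length 5, so it cannot be 2-colored; at least 3 colors are needed.
A valid assignment using 3 colors: x1=R, x2=G, x3=R, x4=B, x5=B, x6=B, x7=R, x8=B. Every edge joins two different colors.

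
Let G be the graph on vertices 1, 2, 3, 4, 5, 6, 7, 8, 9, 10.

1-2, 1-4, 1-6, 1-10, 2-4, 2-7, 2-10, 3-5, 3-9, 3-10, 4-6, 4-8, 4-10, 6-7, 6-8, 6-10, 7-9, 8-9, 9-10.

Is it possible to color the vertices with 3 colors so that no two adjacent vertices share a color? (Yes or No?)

No

1, 4, 6, 10 form a clique, so at least 4 colors are needed.
So 3 colors are not enough.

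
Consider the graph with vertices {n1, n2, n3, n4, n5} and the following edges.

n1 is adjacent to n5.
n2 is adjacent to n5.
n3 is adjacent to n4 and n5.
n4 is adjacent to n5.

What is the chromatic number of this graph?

n3, n4, n5 are pairwise adjacent, so at least 3 colors are needed.
3 colors suffice: color red → {n5}; color blue → {n1, n2, n4}; color green → {n3}. No two adjacent vertices share a color.

3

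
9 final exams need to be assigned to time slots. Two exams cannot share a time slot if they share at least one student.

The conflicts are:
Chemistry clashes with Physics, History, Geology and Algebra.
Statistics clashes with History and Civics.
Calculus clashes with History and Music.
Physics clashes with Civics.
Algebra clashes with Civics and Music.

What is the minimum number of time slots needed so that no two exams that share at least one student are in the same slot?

The cycle History-Statistics-Civics-Physics-Chemistry-History has odd length 5, so it cannot be 2-colored; at least 3 time slots are needed.
Using 3 time slots: Chemistry=1, Statistics=3, Calculus=3, Physics=2, History=2, Geology=2, Algebra=2, Civics=1, Music=1. Each listed conflict is separated.

3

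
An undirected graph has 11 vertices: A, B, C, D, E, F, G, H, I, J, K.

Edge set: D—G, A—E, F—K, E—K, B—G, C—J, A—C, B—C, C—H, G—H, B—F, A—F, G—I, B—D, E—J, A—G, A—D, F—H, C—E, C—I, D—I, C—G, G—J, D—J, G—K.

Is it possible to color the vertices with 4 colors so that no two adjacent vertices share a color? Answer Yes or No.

The chromatic number is 3. B, C, G are pairwise adjacent, so at least 3 colors are needed.
A valid assignment using 3 colors: A=3, B=3, C=2, D=2, E=1, F=1, G=1, H=3, I=3, J=3, K=2.
Since 4 ≥ 3, a proper 4-coloring certainly exists.

Yes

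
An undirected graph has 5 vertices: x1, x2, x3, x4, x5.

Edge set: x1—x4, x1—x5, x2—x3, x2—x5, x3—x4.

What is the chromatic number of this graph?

The cycle x4-x1-x5-x2-x3-x4 has odd length 5, so it cannot be 2-colored; at least 3 colors are needed.
3 colors suffice: x1=2, x2=3, x3=2, x4=1, x5=1. No two adjacent vertices share a color.

3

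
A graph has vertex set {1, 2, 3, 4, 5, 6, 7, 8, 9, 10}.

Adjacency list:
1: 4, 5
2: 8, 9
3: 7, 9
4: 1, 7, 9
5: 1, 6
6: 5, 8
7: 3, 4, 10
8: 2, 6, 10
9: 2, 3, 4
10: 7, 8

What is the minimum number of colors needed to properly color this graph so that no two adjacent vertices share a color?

The cycle 5-1-4-9-2-8-6-5 has odd length 7, so it cannot be 2-colored; at least 3 colors are needed.
3 colors suffice: color a → {5, 7, 8, 9}; color b → {2, 3, 4, 6, 10}; color c → {1}. Every edge joins two different colors.

3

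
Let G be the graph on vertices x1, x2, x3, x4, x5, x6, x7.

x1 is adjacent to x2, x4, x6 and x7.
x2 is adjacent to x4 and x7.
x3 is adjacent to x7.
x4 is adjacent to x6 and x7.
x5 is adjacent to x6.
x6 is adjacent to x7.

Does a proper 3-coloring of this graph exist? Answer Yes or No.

No

x1, x4, x6, x7 are mutually adjacent (a clique of size 4), so at least 4 colors are needed.
So 3 colors are not enough.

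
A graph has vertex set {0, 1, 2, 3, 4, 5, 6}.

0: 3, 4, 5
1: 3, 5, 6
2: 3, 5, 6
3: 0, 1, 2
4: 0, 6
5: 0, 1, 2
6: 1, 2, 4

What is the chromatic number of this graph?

The cycle 3-2-6-4-0-3 has odd length 5, so it cannot be 2-colored; at least 3 colors are needed.
3 colors suffice: color a → {0, 6}; color b → {1, 2, 4}; color c → {3, 5}. No two adjacent vertices share a color.

3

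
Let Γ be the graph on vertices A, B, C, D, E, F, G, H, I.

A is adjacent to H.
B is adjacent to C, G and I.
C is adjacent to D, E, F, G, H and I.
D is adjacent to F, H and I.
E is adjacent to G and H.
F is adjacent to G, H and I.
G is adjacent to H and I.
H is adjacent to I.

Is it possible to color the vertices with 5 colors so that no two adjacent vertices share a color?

Yes

The chromatic number is 5. C, F, G, H, I are pairwise adjacent (a clique of size 5), so at least 5 colors are needed.
5 colors suffice: color 1 → {A, C}; color 2 → {B, H}; color 3 → {E, I}; color 4 → {D, G}; color 5 → {F}.
That is already a proper 5-coloring.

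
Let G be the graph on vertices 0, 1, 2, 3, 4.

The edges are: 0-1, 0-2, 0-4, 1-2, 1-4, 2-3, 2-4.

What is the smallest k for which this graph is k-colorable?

0, 1, 2, 4 are mutually adjacent (a clique of size 4), so at least 4 colors are needed.
One proper 4-coloring: 0=b, 1=c, 2=a, 3=b, 4=d. Each edge has distinct colors on its endpoints.

4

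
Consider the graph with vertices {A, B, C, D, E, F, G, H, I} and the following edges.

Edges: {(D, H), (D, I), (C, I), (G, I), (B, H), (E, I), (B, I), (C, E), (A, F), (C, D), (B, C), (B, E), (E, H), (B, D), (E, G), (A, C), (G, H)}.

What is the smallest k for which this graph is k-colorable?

4

B, C, D, I form a clique, so at least 4 colors are needed.
4 colors suffice: color 1 → {A, D, E}; color 2 → {C, F, H}; color 3 → {B, G}; color 4 → {I}. No two adjacent vertices share a color.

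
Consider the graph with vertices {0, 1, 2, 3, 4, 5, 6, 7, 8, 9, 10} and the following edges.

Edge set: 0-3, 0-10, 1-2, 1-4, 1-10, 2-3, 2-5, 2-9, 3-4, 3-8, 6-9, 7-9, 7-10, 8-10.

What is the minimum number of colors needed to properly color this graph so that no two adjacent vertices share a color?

The cycle 10-1-4-3-8-10 has odd length 5, so it cannot be 2-colored; at least 3 colors are needed.
3 colors suffice: color red → {2, 4, 6, 10}; color blue → {1, 3, 5, 9}; color green → {0, 7, 8}. No two adjacent vertices share a color.

3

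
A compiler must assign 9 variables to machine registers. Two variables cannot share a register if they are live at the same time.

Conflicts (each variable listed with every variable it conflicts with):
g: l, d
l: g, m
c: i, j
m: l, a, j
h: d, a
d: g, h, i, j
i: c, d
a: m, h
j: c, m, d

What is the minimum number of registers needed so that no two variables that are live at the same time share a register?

3

The cycle j-m-l-g-d-j has odd length 5, so it cannot be 2-colored; at least 3 registers are needed.
3 registers suffice: g=3, l=2, c=1, m=1, h=3, d=1, i=2, a=2, j=2. Each listed conflict is separated.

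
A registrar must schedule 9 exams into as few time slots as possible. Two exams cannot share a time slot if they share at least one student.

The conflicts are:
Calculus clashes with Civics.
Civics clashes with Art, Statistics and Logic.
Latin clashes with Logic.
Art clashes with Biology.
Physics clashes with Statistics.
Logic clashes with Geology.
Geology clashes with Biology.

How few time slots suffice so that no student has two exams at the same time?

3

The cycle Geology-Logic-Civics-Art-Biology-Geology has odd length 5, so it cannot be 2-colored; at least 3 time slots are needed.
3 time slots suffice: Calculus=2, Civics=1, Latin=1, Art=3, Physics=1, Statistics=2, Logic=2, Geology=1, Biology=2. Each listed conflict is separated.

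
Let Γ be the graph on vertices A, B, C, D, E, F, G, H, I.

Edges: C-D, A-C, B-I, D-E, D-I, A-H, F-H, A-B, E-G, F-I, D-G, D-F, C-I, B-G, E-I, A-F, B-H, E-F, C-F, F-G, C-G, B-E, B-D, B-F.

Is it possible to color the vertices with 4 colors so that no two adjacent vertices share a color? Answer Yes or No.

B, D, E, F, G are pairwise adjacent (a clique of size 5), so at least 5 colors are needed.
So 4 colors are not enough.

No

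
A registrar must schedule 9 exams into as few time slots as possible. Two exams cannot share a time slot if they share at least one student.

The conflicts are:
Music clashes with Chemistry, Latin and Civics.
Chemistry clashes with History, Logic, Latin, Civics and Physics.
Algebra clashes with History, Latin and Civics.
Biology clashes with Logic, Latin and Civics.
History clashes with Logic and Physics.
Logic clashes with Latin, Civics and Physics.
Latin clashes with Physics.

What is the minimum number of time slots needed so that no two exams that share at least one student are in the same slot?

4

Chemistry, History, Logic, Physics all conflict with each other, so at least 4 time slots are needed.
A valid assignment using 4 time slots: Music=1, Chemistry=2, Algebra=1, Biology=2, History=3, Logic=1, Latin=3, Civics=3, Physics=4. Each listed conflict is separated.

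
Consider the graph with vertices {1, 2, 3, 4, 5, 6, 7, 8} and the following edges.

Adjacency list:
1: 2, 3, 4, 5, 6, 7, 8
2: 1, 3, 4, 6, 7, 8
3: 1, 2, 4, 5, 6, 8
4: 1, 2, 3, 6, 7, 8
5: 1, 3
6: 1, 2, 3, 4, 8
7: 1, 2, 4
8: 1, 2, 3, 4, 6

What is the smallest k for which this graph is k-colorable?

1, 2, 3, 4, 6, 8 are mutually adjacent (a clique of size 6), so at least 6 colors are needed.
6 colors suffice: color red → {1}; color blue → {3, 7}; color green → {2, 5}; color yellow → {4}; color purple → {6}; color orange → {8}. Every edge joins two different colors.

6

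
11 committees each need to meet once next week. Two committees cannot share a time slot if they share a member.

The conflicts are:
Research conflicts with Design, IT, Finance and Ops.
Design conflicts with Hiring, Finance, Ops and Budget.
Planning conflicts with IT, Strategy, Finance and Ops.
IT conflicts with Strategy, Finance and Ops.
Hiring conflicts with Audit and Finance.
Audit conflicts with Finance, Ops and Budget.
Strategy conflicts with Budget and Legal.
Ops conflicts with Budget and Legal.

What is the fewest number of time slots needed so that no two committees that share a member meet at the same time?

Design, Ops, Budget are mutually in conflict, so at least 3 time slots are needed.
3 time slots suffice: time slot 1 → {Strategy, Finance, Ops}; time slot 2 → {Design, IT, Audit, Legal}; time slot 3 → {Research, Planning, Hiring, Budget}. Every pair that conflicts lands in different time slots.

3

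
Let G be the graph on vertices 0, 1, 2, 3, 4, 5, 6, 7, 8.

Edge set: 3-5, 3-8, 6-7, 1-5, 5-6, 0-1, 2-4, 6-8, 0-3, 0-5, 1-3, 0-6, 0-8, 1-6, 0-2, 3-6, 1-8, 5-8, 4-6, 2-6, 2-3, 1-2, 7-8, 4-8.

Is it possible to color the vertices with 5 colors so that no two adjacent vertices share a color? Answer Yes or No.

No

0, 1, 3, 5, 6, 8 are pairwise adjacent (a clique of size 6), so at least 6 colors are needed.
So 5 colors are not enough.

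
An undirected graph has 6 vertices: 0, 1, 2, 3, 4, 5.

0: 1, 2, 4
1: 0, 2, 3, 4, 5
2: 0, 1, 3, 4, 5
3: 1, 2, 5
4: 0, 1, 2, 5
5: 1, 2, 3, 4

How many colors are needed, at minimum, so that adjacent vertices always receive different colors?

4

1, 2, 3, 5 form a clique, so at least 4 colors are needed.
4 colors suffice: color red → {2}; color blue → {1}; color green → {3, 4}; color yellow → {0, 5}. No two adjacent vertices share a color.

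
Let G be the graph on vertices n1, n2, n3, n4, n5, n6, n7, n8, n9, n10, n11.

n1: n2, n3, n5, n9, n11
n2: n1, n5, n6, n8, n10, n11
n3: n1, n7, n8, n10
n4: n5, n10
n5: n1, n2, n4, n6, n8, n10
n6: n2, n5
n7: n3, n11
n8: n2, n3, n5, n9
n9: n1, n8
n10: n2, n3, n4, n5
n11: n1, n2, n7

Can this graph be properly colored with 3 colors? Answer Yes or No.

Yes

The chromatic number is 3. n2, n5, n10 form a triangle, so at least 3 colors are needed.
3 colors suffice: color 1 → {n3, n5, n9, n11}; color 2 → {n2, n4, n7}; color 3 → {n1, n6, n8, n10}.
That is already a proper 3-coloring.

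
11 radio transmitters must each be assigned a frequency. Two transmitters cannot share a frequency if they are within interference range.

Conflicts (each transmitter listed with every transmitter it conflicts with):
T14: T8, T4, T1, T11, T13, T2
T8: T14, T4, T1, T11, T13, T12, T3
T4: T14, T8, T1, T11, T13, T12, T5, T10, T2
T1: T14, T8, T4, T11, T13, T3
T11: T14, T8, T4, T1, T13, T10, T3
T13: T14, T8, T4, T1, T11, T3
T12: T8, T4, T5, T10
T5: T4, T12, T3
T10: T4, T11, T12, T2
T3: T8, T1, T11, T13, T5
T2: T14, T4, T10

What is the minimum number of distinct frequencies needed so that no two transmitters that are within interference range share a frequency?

6

T14, T8, T4, T1, T11, T13 are mutually in conflict, so at least 6 frequencies are needed.
6 frequencies suffice: T14=5, T8=2, T4=1, T1=4, T11=3, T13=6, T12=3, T5=2, T10=2, T3=1, T2=3. No two conflicting transmitters share a frequency.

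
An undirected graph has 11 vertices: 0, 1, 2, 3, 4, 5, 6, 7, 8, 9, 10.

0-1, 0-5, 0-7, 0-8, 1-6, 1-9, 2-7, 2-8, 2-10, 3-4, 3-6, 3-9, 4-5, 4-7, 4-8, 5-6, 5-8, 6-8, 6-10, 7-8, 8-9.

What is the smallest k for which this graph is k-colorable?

4, 5, 8 are pairwise adjacent, so at least 3 colors are needed.
A valid assignment using 3 colors: 0=blue, 1=red, 2=blue, 3=red, 4=blue, 5=green, 6=blue, 7=green, 8=red, 9=blue, 10=red. Every edge joins two different colors.

3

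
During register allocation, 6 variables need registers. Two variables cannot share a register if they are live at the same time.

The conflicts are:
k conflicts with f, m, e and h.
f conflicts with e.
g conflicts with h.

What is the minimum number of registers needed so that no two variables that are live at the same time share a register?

3

k, f, e pairwise conflict, so at least 3 registers are needed.
Using 3 registers: k=1, f=2, g=1, m=2, e=3, h=2. No two conflicting variables share a register.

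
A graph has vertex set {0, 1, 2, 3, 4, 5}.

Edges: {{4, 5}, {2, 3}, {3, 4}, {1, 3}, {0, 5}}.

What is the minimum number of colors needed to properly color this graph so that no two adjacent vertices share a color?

4 and 5 are adjacent, so at least 2 colors are needed.
2 colors suffice: 0=blue, 1=blue, 2=blue, 3=red, 4=blue, 5=red. No two adjacent vertices share a color.

2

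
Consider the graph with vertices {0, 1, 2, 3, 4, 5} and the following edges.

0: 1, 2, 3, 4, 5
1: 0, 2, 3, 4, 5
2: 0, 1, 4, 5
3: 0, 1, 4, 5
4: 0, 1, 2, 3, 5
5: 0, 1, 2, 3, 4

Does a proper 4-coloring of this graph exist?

No

0, 1, 2, 4, 5 are mutually adjacent (a clique of size 5), so at least 5 colors are needed.
So 4 colors are not enough.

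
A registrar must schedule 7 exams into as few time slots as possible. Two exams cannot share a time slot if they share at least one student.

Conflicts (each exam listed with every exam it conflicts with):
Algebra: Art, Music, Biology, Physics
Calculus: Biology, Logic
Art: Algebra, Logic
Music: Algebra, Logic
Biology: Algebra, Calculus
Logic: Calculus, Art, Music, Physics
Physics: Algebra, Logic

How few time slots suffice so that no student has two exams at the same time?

The cycle Calculus-Logic-Music-Algebra-Biology-Calculus has odd length 5, so it cannot be 2-colored; at least 3 time slots are needed.
3 time slots suffice: time slot 1 → {Algebra, Logic}; time slot 2 → {Calculus, Art, Music, Physics}; time slot 3 → {Biology}. Every pair that conflicts lands in different time slots.

3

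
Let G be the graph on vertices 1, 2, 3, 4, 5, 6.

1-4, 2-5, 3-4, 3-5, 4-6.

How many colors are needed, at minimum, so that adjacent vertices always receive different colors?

2 and 5 are adjacent, so at least 2 colors are needed.
2 colors suffice: color red → {4, 5}; color blue → {1, 2, 3, 6}. Each edge has distinct colors on its endpoints.

2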